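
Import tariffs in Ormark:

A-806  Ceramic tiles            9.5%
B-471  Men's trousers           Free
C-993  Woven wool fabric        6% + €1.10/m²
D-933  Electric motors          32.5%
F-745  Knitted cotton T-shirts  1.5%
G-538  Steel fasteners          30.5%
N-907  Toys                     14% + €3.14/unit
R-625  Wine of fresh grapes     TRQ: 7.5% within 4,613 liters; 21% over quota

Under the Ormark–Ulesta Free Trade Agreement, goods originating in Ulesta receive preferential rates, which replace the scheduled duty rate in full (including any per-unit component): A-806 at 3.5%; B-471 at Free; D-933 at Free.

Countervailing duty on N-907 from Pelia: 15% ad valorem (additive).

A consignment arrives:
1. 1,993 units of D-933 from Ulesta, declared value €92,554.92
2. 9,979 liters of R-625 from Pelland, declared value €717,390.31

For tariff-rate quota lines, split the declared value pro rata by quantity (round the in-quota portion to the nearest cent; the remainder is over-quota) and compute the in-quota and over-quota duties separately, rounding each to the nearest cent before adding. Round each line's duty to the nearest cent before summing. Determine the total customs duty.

Line 1 (D-933, Ulesta, 1,993 units, €92,554.92):
Base rate for D-933 is 32.5%.
Origin Ulesta qualifies under the Ormark–Ulesta agreement and D-933 is covered: preferential rate Free applies instead.
Duty = €92,554.92 × 0% = €0.00.
Line 2 (R-625, Pelland, 9,979 liters, €717,390.31):
Code R-625 is under a tariff-rate quota (threshold 4,613 liters). In-quota: 4,613 liters at 7.5%; over-quota: 5,366 liters at 21%.
Pro-rata value split: in-quota = €717,390.31 × 4,613/9,979 = €331,628.57; over-quota = €717,390.31 − €331,628.57 = €385,761.74.
In-quota duty = €331,628.57 × 7.5% = €24,872.14. Over-quota duty = €385,761.74 × 21% = €81,009.97.
Line duty = €24,872.14 + €81,009.97 = €105,882.11.
Total = €0.00 + €105,882.11 = €105,882.11.

€105,882.11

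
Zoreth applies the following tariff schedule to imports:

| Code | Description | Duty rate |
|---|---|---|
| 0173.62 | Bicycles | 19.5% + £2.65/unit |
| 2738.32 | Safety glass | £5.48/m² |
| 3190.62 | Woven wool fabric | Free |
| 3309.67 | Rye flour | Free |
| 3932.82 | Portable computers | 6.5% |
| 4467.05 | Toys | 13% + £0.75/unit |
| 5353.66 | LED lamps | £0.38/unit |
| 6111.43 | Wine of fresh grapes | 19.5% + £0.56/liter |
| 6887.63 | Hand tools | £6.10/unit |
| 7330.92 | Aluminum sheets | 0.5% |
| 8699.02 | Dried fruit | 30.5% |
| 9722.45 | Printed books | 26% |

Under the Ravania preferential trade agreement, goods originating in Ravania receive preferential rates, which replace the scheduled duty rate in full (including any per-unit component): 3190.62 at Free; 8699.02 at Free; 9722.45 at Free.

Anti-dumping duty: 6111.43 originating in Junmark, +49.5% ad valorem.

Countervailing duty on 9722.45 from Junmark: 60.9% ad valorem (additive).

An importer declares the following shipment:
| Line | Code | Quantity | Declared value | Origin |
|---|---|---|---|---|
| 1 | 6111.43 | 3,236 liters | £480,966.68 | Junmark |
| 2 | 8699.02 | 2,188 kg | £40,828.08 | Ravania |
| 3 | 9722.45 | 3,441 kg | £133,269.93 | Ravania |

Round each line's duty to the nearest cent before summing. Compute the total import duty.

£333,679.17

Line 1 (6111.43, Junmark, 3,236 liters, £480,966.68):
Base rate for 6111.43 is 19.5% + £0.56/liter.
Additional duty on 6111.43 from Junmark: +49.5%. Applied ad valorem rate: 19.5% + 49.5% = 69%.
Duty = £480,966.68 × 69% + 3,236 × £0.56 = £333,679.17.
Line 2 (8699.02, Ravania, 2,188 kg, £40,828.08):
Base rate for 8699.02 is 30.5%.
Origin Ravania qualifies under the Zoreth–Ravania agreement and 8699.02 is covered: preferential rate Free applies instead.
Duty = £40,828.08 × 0% = £0.00.
Line 3 (9722.45, Ravania, 3,441 kg, £133,269.93):
Base rate for 9722.45 is 26%.
Origin Ravania qualifies under the Zoreth–Ravania agreement and 9722.45 is covered: preferential rate Free applies instead.
The additional-duty order on 9722.45 targets Junmark, not Ravania; it does not apply.
Duty = £133,269.93 × 0% = £0.00.
Total = £333,679.17 + £0.00 + £0.00 = £333,679.17.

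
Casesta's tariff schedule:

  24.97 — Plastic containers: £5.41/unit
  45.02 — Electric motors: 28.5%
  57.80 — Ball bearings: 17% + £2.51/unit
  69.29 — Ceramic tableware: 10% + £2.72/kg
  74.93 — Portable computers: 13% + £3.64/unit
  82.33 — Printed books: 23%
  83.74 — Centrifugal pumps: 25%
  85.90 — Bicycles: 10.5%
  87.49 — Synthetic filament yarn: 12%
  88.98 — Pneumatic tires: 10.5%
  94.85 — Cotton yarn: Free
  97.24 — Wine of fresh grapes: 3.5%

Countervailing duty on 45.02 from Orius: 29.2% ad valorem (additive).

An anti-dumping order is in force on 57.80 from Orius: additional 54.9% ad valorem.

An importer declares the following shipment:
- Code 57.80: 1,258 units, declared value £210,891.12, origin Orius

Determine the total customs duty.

£154,788.30

Line 1 (57.80, Orius, 1,258 units, £210,891.12):
Base rate for 57.80 is 17% + £2.51/unit.
Additional duty on 57.80 from Orius: +54.9%. Applied ad valorem rate: 17% + 54.9% = 71.9%.
Duty = £210,891.12 × 71.9% + 1,258 × £2.51 = £154,788.30.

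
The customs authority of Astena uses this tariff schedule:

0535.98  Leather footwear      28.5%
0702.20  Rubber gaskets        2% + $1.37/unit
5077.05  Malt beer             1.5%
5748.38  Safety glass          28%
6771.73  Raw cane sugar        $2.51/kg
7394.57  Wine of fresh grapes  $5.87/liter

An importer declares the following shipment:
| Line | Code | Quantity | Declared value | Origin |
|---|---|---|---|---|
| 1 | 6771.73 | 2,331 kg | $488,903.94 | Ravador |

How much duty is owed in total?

Line 1 (6771.73, Ravador, 2,331 kg, $488,903.94):
Base rate for 6771.73 is $2.51/kg.
Duty = 2,331 × $2.51 = $5,850.81.

$5,850.81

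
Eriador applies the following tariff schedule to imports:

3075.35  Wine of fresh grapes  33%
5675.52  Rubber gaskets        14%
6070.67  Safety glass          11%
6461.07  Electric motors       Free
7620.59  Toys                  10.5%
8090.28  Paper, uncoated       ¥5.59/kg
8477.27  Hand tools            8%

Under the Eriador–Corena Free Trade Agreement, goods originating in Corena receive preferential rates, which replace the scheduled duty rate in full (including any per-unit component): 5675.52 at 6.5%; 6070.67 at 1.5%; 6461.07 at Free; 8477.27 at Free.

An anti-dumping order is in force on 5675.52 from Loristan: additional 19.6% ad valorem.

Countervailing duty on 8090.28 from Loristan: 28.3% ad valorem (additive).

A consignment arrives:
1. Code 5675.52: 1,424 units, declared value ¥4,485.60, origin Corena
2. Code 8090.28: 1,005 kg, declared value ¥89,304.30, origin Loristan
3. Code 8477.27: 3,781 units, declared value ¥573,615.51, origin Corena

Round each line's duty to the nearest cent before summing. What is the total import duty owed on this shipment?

¥31,182.63

Line 1 (5675.52, Corena, 1,424 units, ¥4,485.60):
Base rate for 5675.52 is 14%.
Origin Corena qualifies under the Eriador–Corena agreement and 5675.52 is covered: preferential rate 6.5% applies instead.
The additional-duty order on 5675.52 targets Loristan, not Corena; it does not apply.
Duty = ¥4,485.60 × 6.5% = ¥291.56.
Line 2 (8090.28, Loristan, 1,005 kg, ¥89,304.30):
Base rate for 8090.28 is ¥5.59/kg.
Additional duty on 8090.28 from Loristan: +28.3% ad valorem. Applied ad valorem rate = 28.3%.
Duty = ¥89,304.30 × 28.3% + 1,005 × ¥5.59 = ¥30,891.07.
Line 3 (8477.27, Corena, 3,781 units, ¥573,615.51):
Base rate for 8477.27 is 8%.
Origin Corena qualifies under the Eriador–Corena agreement and 8477.27 is covered: preferential rate Free applies instead.
Duty = ¥573,615.51 × 0% = ¥0.00.
Total = ¥291.56 + ¥30,891.07 + ¥0.00 = ¥31,182.63.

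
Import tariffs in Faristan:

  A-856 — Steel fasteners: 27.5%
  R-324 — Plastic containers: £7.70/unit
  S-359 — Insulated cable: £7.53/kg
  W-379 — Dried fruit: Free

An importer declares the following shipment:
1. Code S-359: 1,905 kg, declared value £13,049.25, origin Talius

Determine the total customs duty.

£14,344.65

Line 1 (S-359, Talius, 1,905 kg, £13,049.25):
Base rate for S-359 is £7.53/kg.
Duty = 1,905 × £7.53 = £14,344.65.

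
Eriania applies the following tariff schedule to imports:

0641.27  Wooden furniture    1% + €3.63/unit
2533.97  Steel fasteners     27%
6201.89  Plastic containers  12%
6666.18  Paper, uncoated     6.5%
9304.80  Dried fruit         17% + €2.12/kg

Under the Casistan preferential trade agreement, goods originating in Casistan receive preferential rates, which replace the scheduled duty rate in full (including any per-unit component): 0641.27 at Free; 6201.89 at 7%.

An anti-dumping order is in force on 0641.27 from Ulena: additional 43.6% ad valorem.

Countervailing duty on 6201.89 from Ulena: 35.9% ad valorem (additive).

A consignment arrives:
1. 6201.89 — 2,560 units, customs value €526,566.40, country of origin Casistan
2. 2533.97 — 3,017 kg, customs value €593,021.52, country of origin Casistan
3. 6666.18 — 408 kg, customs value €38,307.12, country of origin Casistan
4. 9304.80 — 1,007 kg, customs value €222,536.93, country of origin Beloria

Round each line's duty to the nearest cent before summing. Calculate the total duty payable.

€239,431.54

Line 1 (6201.89, Casistan, 2,560 units, €526,566.40):
Base rate for 6201.89 is 12%.
Origin Casistan qualifies under the Eriania–Casistan agreement and 6201.89 is covered: preferential rate 7% applies instead.
The additional-duty order on 6201.89 targets Ulena, not Casistan; it does not apply.
Duty = €526,566.40 × 7% = €36,859.65.
Line 2 (2533.97, Casistan, 3,017 kg, €593,021.52):
Base rate for 2533.97 is 27%.
Origin Casistan is the FTA partner but 2533.97 is not on the preference list; base rate stands.
Duty = €593,021.52 × 27% = €160,115.81.
Line 3 (6666.18, Casistan, 408 kg, €38,307.12):
Base rate for 6666.18 is 6.5%.
Origin Casistan is the FTA partner but 6666.18 is not on the preference list; base rate stands.
Duty = €38,307.12 × 6.5% = €2,489.96.
Line 4 (9304.80, Beloria, 1,007 kg, €222,536.93):
Base rate for 9304.80 is 17% + €2.12/kg.
Duty = €222,536.93 × 17% + 1,007 × €2.12 = €39,966.12.
Total = €36,859.65 + €160,115.81 + €2,489.96 + €39,966.12 = €239,431.54.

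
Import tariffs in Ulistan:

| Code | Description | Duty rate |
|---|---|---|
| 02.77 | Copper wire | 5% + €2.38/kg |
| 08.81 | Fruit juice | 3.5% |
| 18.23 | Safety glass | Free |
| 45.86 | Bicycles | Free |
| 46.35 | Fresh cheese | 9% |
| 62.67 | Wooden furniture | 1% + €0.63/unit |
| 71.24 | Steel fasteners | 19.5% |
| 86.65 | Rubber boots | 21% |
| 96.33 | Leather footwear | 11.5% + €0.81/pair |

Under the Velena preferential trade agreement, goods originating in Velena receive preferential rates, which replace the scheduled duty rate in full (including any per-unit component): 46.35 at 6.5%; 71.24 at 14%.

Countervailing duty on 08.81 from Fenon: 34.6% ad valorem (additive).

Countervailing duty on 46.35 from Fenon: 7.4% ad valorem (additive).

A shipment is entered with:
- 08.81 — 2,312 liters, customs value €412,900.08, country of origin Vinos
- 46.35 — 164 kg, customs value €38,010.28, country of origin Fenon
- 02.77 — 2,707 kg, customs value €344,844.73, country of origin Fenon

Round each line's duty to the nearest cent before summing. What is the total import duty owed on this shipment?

€44,370.09

Line 1 (08.81, Vinos, 2,312 liters, €412,900.08):
Base rate for 08.81 is 3.5%.
The additional-duty order on 08.81 targets Fenon, not Vinos; it does not apply.
Duty = €412,900.08 × 3.5% = €14,451.50.
Line 2 (46.35, Fenon, 164 kg, €38,010.28):
Base rate for 46.35 is 9%.
46.35 has an FTA preferential rate, but origin Fenon is not Velena; base rate stands.
Additional duty on 46.35 from Fenon: +7.4%. Applied ad valorem rate: 9% + 7.4% = 16.4%.
Duty = €38,010.28 × 16.4% = €6,233.69.
Line 3 (02.77, Fenon, 2,707 kg, €344,844.73):
Base rate for 02.77 is 5% + €2.38/kg.
Duty = €344,844.73 × 5% + 2,707 × €2.38 = €23,684.90.
Total = €14,451.50 + €6,233.69 + €23,684.90 = €44,370.09.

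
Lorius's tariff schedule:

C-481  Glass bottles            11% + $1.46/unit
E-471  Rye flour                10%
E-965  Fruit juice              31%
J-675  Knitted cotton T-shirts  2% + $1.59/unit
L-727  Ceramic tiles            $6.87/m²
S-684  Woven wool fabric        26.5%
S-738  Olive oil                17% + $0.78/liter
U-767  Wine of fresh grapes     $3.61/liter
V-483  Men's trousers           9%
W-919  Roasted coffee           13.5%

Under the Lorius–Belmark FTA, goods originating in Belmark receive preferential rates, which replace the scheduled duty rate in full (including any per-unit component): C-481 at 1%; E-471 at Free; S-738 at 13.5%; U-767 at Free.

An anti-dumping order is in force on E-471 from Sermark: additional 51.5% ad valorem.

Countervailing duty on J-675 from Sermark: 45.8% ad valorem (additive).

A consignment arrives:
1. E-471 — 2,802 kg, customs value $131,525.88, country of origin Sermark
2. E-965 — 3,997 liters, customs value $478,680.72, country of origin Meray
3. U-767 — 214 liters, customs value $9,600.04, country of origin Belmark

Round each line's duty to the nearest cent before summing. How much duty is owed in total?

Line 1 (E-471, Sermark, 2,802 kg, $131,525.88):
Base rate for E-471 is 10%.
E-471 has an FTA preferential rate, but origin Sermark is not Belmark; base rate stands.
Additional duty on E-471 from Sermark: +51.5%. Applied ad valorem rate: 10% + 51.5% = 61.5%.
Duty = $131,525.88 × 61.5% = $80,888.42.
Line 2 (E-965, Meray, 3,997 liters, $478,680.72):
Base rate for E-965 is 31%.
Duty = $478,680.72 × 31% = $148,391.02.
Line 3 (U-767, Belmark, 214 liters, $9,600.04):
Base rate for U-767 is $3.61/liter.
Origin Belmark qualifies under the Lorius–Belmark agreement and U-767 is covered: preferential rate Free applies instead.
Duty = $9,600.04 × 0% = $0.00.
Total = $80,888.42 + $148,391.02 + $0.00 = $229,279.44.

$229,279.44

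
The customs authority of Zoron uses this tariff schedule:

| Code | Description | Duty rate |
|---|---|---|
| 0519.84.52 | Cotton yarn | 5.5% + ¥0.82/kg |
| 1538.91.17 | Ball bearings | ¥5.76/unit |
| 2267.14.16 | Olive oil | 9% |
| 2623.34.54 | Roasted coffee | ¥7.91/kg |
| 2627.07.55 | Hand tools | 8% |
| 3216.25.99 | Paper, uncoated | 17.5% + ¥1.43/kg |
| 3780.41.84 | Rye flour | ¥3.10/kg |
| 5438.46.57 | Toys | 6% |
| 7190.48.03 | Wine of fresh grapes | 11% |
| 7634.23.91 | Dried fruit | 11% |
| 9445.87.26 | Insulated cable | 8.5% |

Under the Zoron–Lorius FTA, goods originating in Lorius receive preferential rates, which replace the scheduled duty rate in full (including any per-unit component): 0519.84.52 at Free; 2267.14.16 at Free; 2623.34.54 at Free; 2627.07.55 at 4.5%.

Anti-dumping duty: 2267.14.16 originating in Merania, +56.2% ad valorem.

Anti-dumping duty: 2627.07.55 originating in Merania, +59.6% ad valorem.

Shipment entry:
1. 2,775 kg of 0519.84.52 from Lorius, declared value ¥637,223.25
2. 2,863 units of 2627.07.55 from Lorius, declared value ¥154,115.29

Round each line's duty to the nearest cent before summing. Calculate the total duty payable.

¥6,935.19

Line 1 (0519.84.52, Lorius, 2,775 kg, ¥637,223.25):
Base rate for 0519.84.52 is 5.5% + ¥0.82/kg.
Origin Lorius qualifies under the Zoron–Lorius agreement and 0519.84.52 is covered: preferential rate Free applies instead.
Duty = ¥637,223.25 × 0% = ¥0.00.
Line 2 (2627.07.55, Lorius, 2,863 units, ¥154,115.29):
Base rate for 2627.07.55 is 8%.
Origin Lorius qualifies under the Zoron–Lorius agreement and 2627.07.55 is covered: preferential rate 4.5% applies instead.
The additional-duty order on 2627.07.55 targets Merania, not Lorius; it does not apply.
Duty = ¥154,115.29 × 4.5% = ¥6,935.19.
Total = ¥0.00 + ¥6,935.19 = ¥6,935.19.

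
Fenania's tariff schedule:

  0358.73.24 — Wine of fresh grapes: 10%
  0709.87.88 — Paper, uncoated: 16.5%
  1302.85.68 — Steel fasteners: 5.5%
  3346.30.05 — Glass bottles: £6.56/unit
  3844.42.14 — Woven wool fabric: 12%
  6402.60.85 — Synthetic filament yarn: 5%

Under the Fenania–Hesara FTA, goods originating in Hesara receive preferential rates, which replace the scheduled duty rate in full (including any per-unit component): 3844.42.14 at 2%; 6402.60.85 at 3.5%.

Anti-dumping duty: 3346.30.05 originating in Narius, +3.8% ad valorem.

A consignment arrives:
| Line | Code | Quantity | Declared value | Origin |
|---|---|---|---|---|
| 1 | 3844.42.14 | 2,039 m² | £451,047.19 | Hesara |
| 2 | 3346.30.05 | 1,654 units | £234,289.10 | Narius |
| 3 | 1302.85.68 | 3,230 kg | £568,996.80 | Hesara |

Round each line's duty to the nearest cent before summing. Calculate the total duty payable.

£60,068.99

Line 1 (3844.42.14, Hesara, 2,039 m², £451,047.19):
Base rate for 3844.42.14 is 12%.
Origin Hesara qualifies under the Fenania–Hesara agreement and 3844.42.14 is covered: preferential rate 2% applies instead.
Duty = £451,047.19 × 2% = £9,020.94.
Line 2 (3346.30.05, Narius, 1,654 units, £234,289.10):
Base rate for 3346.30.05 is £6.56/unit.
Additional duty on 3346.30.05 from Narius: +3.8% ad valorem. Applied ad valorem rate = 3.8%.
Duty = £234,289.10 × 3.8% + 1,654 × £6.56 = £19,753.23.
Line 3 (1302.85.68, Hesara, 3,230 kg, £568,996.80):
Base rate for 1302.85.68 is 5.5%.
Origin Hesara is the FTA partner but 1302.85.68 is not on the preference list; base rate stands.
Duty = £568,996.80 × 5.5% = £31,294.82.
Total = £9,020.94 + £19,753.23 + £31,294.82 = £60,068.99.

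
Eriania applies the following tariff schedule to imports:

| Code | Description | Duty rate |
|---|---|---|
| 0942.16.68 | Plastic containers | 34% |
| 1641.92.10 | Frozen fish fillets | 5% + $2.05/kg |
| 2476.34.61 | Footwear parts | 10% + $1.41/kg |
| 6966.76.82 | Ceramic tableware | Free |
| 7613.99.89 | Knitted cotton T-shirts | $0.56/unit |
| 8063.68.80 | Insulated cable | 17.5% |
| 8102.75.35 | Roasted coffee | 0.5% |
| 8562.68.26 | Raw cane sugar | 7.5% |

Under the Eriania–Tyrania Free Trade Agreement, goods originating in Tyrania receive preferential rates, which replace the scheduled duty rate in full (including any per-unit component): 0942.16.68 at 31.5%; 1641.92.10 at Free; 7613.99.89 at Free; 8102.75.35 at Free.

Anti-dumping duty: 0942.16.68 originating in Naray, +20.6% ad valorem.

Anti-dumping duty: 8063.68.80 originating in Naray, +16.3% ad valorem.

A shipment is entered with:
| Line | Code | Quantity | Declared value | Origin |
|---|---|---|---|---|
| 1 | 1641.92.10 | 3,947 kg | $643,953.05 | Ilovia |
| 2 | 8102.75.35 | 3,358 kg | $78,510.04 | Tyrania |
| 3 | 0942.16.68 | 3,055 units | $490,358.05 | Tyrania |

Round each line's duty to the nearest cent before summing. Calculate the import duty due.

$194,751.79

Line 1 (1641.92.10, Ilovia, 3,947 kg, $643,953.05):
Base rate for 1641.92.10 is 5% + $2.05/kg.
1641.92.10 has an FTA preferential rate, but origin Ilovia is not Tyrania; base rate stands.
Duty = $643,953.05 × 5% + 3,947 × $2.05 = $40,289.00.
Line 2 (8102.75.35, Tyrania, 3,358 kg, $78,510.04):
Base rate for 8102.75.35 is 0.5%.
Origin Tyrania qualifies under the Eriania–Tyrania agreement and 8102.75.35 is covered: preferential rate Free applies instead.
Duty = $78,510.04 × 0% = $0.00.
Line 3 (0942.16.68, Tyrania, 3,055 units, $490,358.05):
Base rate for 0942.16.68 is 34%.
Origin Tyrania qualifies under the Eriania–Tyrania agreement and 0942.16.68 is covered: preferential rate 31.5% applies instead.
The additional-duty order on 0942.16.68 targets Naray, not Tyrania; it does not apply.
Duty = $490,358.05 × 31.5% = $154,462.79.
Total = $40,289.00 + $0.00 + $154,462.79 = $194,751.79.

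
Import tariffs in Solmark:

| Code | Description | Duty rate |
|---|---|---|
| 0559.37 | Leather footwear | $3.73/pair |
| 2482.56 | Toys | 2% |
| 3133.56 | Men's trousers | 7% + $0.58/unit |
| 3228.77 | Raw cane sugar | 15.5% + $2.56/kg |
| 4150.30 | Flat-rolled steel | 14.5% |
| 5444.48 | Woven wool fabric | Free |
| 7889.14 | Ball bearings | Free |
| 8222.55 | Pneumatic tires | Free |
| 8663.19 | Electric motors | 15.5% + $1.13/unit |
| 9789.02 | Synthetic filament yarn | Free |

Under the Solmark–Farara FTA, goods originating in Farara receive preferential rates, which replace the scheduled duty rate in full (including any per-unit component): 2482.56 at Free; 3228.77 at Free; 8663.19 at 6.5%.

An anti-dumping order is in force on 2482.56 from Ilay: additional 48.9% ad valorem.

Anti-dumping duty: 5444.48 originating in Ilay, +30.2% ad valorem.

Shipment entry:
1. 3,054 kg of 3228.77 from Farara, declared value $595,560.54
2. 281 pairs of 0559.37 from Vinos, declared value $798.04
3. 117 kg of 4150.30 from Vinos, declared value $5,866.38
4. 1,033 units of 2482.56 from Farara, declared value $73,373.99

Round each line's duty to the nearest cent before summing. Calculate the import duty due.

$1,898.76

Line 1 (3228.77, Farara, 3,054 kg, $595,560.54):
Base rate for 3228.77 is 15.5% + $2.56/kg.
Origin Farara qualifies under the Solmark–Farara agreement and 3228.77 is covered: preferential rate Free applies instead.
Duty = $595,560.54 × 0% = $0.00.
Line 2 (0559.37, Vinos, 281 pairs, $798.04):
Base rate for 0559.37 is $3.73/pair.
Duty = 281 × $3.73 = $1,048.13.
Line 3 (4150.30, Vinos, 117 kg, $5,866.38):
Base rate for 4150.30 is 14.5%.
Duty = $5,866.38 × 14.5% = $850.63.
Line 4 (2482.56, Farara, 1,033 units, $73,373.99):
Base rate for 2482.56 is 2%.
Origin Farara qualifies under the Solmark–Farara agreement and 2482.56 is covered: preferential rate Free applies instead.
The additional-duty order on 2482.56 targets Ilay, not Farara; it does not apply.
Duty = $73,373.99 × 0% = $0.00.
Total = $0.00 + $1,048.13 + $850.63 + $0.00 = $1,898.76.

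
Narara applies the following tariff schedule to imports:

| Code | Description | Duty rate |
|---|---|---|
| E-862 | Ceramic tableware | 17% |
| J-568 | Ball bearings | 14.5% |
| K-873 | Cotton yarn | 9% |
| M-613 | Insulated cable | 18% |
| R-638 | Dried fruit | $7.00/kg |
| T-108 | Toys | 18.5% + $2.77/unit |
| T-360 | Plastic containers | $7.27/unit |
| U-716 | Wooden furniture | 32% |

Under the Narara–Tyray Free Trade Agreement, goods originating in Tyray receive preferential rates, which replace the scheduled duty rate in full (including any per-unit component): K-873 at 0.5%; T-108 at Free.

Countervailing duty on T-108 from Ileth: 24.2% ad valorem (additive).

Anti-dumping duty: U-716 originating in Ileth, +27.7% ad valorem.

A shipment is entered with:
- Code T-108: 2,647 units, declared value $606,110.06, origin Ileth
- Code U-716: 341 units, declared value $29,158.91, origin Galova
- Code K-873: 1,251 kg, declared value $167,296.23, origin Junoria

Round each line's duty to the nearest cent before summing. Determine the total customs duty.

Line 1 (T-108, Ileth, 2,647 units, $606,110.06):
Base rate for T-108 is 18.5% + $2.77/unit.
T-108 has an FTA preferential rate, but origin Ileth is not Tyray; base rate stands.
Additional duty on T-108 from Ileth: +24.2%. Applied ad valorem rate: 18.5% + 24.2% = 42.7%.
Duty = $606,110.06 × 42.7% + 2,647 × $2.77 = $266,141.19.
Line 2 (U-716, Galova, 341 units, $29,158.91):
Base rate for U-716 is 32%.
The additional-duty order on U-716 targets Ileth, not Galova; it does not apply.
Duty = $29,158.91 × 32% = $9,330.85.
Line 3 (K-873, Junoria, 1,251 kg, $167,296.23):
Base rate for K-873 is 9%.
K-873 has an FTA preferential rate, but origin Junoria is not Tyray; base rate stands.
Duty = $167,296.23 × 9% = $15,056.66.
Total = $266,141.19 + $9,330.85 + $15,056.66 = $290,528.70.

$290,528.70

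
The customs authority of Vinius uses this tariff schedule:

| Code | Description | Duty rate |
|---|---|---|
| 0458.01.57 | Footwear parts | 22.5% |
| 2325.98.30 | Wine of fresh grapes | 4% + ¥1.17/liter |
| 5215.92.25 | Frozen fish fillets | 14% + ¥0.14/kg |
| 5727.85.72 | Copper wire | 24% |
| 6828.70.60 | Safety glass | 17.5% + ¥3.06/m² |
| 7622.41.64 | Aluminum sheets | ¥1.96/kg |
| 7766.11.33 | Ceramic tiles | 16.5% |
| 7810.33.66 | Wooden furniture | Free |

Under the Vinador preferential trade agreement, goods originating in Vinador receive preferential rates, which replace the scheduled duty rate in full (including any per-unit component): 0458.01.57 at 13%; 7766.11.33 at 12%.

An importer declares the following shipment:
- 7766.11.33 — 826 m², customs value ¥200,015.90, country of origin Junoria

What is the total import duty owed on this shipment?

¥33,002.62

Line 1 (7766.11.33, Junoria, 826 m², ¥200,015.90):
Base rate for 7766.11.33 is 16.5%.
7766.11.33 has an FTA preferential rate, but origin Junoria is not Vinador; base rate stands.
Duty = ¥200,015.90 × 16.5% = ¥33,002.62.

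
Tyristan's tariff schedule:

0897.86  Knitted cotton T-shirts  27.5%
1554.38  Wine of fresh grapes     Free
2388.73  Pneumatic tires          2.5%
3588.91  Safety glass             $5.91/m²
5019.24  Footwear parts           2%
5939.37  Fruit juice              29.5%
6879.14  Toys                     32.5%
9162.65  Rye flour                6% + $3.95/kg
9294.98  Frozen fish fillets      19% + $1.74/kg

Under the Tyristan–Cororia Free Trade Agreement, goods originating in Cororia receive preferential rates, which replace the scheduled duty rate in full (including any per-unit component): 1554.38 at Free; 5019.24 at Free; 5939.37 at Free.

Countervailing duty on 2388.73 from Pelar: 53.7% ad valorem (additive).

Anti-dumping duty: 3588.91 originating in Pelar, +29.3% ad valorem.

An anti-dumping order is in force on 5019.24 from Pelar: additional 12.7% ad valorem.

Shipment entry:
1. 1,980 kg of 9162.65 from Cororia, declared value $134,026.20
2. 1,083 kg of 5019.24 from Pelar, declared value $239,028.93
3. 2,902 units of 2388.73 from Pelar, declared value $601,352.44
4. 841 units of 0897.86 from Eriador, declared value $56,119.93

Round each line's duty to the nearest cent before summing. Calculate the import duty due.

Line 1 (9162.65, Cororia, 1,980 kg, $134,026.20):
Base rate for 9162.65 is 6% + $3.95/kg.
Origin Cororia is the FTA partner but 9162.65 is not on the preference list; base rate stands.
Duty = $134,026.20 × 6% + 1,980 × $3.95 = $15,862.57.
Line 2 (5019.24, Pelar, 1,083 kg, $239,028.93):
Base rate for 5019.24 is 2%.
5019.24 has an FTA preferential rate, but origin Pelar is not Cororia; base rate stands.
Additional duty on 5019.24 from Pelar: +12.7%. Applied ad valorem rate: 2% + 12.7% = 14.7%.
Duty = $239,028.93 × 14.7% = $35,137.25.
Line 3 (2388.73, Pelar, 2,902 units, $601,352.44):
Base rate for 2388.73 is 2.5%.
Additional duty on 2388.73 from Pelar: +53.7%. Applied ad valorem rate: 2.5% + 53.7% = 56.2%.
Duty = $601,352.44 × 56.2% = $337,960.07.
Line 4 (0897.86, Eriador, 841 units, $56,119.93):
Base rate for 0897.86 is 27.5%.
Duty = $56,119.93 × 27.5% = $15,432.98.
Total = $15,862.57 + $35,137.25 + $337,960.07 + $15,432.98 = $404,392.87.

$404,392.87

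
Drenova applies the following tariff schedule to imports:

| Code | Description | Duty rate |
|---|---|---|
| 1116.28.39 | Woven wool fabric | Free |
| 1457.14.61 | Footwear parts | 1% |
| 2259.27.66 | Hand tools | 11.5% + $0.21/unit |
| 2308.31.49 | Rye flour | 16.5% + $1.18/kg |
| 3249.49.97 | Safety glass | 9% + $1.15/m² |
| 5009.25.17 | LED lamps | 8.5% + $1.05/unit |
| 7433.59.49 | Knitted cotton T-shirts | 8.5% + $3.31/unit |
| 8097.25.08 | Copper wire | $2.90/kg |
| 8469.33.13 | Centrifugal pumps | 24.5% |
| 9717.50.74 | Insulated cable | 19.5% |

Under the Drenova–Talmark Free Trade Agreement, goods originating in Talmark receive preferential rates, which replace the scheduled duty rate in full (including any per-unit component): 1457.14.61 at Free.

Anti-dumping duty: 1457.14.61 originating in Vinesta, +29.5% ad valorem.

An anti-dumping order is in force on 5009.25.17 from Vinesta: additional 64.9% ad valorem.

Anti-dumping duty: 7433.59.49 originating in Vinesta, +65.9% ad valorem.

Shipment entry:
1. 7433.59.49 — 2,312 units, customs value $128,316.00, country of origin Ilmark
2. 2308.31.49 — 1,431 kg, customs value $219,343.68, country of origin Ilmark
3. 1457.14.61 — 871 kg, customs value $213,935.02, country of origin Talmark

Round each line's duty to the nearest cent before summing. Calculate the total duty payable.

$56,439.87

Line 1 (7433.59.49, Ilmark, 2,312 units, $128,316.00):
Base rate for 7433.59.49 is 8.5% + $3.31/unit.
The additional-duty order on 7433.59.49 targets Vinesta, not Ilmark; it does not apply.
Duty = $128,316.00 × 8.5% + 2,312 × $3.31 = $18,559.58.
Line 2 (2308.31.49, Ilmark, 1,431 kg, $219,343.68):
Base rate for 2308.31.49 is 16.5% + $1.18/kg.
Duty = $219,343.68 × 16.5% + 1,431 × $1.18 = $37,880.29.
Line 3 (1457.14.61, Talmark, 871 kg, $213,935.02):
Base rate for 1457.14.61 is 1%.
Origin Talmark qualifies under the Drenova–Talmark agreement and 1457.14.61 is covered: preferential rate Free applies instead.
The additional-duty order on 1457.14.61 targets Vinesta, not Talmark; it does not apply.
Duty = $213,935.02 × 0% = $0.00.
Total = $18,559.58 + $37,880.29 + $0.00 = $56,439.87.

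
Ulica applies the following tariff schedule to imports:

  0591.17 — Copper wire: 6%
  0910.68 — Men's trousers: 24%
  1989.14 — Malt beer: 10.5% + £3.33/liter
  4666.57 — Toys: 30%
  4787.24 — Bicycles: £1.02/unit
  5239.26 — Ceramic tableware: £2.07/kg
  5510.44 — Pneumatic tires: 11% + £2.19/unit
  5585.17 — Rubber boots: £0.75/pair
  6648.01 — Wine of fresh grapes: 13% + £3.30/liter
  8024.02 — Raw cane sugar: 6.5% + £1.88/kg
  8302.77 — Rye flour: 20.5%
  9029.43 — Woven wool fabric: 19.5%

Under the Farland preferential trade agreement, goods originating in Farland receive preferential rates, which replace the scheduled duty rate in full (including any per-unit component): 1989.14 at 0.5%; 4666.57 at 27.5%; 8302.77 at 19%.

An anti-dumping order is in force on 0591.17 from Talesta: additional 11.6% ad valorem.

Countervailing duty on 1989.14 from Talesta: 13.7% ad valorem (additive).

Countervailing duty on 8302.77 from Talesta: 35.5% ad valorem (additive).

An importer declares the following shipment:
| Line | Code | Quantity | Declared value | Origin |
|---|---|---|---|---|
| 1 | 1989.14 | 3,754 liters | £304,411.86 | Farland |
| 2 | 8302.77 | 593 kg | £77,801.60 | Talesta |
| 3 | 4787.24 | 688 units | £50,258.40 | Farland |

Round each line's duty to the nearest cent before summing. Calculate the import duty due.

£45,792.72

Line 1 (1989.14, Farland, 3,754 liters, £304,411.86):
Base rate for 1989.14 is 10.5% + £3.33/liter.
Origin Farland qualifies under the Ulica–Farland agreement and 1989.14 is covered: preferential rate 0.5% applies instead.
The additional-duty order on 1989.14 targets Talesta, not Farland; it does not apply.
Duty = £304,411.86 × 0.5% = £1,522.06.
Line 2 (8302.77, Talesta, 593 kg, £77,801.60):
Base rate for 8302.77 is 20.5%.
8302.77 has an FTA preferential rate, but origin Talesta is not Farland; base rate stands.
Additional duty on 8302.77 from Talesta: +35.5%. Applied ad valorem rate: 20.5% + 35.5% = 56%.
Duty = £77,801.60 × 56% = £43,568.90.
Line 3 (4787.24, Farland, 688 units, £50,258.40):
Base rate for 4787.24 is £1.02/unit.
Origin Farland is the FTA partner but 4787.24 is not on the preference list; base rate stands.
Duty = 688 × £1.02 = £701.76.
Total = £1,522.06 + £43,568.90 + £701.76 = £45,792.72.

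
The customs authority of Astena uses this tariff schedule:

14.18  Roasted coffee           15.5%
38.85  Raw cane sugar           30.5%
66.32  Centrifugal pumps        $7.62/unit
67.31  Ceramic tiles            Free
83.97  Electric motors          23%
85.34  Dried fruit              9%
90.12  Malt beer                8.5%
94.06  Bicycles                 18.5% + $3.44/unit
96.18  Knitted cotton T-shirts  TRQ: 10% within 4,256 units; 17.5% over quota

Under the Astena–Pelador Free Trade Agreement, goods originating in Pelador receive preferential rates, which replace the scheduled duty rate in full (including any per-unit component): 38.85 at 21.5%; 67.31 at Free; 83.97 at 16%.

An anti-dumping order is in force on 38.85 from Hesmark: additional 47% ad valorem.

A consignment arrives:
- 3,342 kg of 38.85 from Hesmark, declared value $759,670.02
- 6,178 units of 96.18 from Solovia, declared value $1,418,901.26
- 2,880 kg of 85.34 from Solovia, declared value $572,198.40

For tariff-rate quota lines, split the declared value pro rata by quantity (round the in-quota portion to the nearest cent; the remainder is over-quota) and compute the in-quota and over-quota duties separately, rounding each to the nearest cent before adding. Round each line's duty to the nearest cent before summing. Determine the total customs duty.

Line 1 (38.85, Hesmark, 3,342 kg, $759,670.02):
Base rate for 38.85 is 30.5%.
38.85 has an FTA preferential rate, but origin Hesmark is not Pelador; base rate stands.
Additional duty on 38.85 from Hesmark: +47%. Applied ad valorem rate: 30.5% + 47% = 77.5%.
Duty = $759,670.02 × 77.5% = $588,744.27.
Line 2 (96.18, Solovia, 6,178 units, $1,418,901.26):
Code 96.18 is under a tariff-rate quota (threshold 4,256 units). In-quota: 4,256 units at 10%; over-quota: 1,922 units at 17.5%.
Pro-rata value split: in-quota = $1,418,901.26 × 4,256/6,178 = $977,475.52; over-quota = $1,418,901.26 − $977,475.52 = $441,425.74.
In-quota duty = $977,475.52 × 10% = $97,747.55. Over-quota duty = $441,425.74 × 17.5% = $77,249.50.
Line duty = $97,747.55 + $77,249.50 = $174,997.05.
Line 3 (85.34, Solovia, 2,880 kg, $572,198.40):
Base rate for 85.34 is 9%.
Duty = $572,198.40 × 9% = $51,497.86.
Total = $588,744.27 + $174,997.05 + $51,497.86 = $815,239.18.

$815,239.18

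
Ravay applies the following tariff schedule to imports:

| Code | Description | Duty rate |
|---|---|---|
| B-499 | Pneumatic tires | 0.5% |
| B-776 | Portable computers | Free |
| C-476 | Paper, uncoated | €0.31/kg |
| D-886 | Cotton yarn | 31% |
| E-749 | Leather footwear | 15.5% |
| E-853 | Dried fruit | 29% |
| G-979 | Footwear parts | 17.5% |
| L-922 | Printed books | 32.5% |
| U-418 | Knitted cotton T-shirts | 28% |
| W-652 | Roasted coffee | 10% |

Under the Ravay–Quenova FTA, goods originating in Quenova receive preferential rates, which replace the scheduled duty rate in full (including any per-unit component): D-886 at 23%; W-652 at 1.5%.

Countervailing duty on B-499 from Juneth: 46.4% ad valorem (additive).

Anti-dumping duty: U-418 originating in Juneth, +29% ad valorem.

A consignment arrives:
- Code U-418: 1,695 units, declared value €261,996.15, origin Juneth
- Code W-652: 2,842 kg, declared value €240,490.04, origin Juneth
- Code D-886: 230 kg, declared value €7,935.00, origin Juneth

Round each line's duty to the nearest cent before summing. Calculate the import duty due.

€175,846.66

Line 1 (U-418, Juneth, 1,695 units, €261,996.15):
Base rate for U-418 is 28%.
Additional duty on U-418 from Juneth: +29%. Applied ad valorem rate: 28% + 29% = 57%.
Duty = €261,996.15 × 57% = €149,337.81.
Line 2 (W-652, Juneth, 2,842 kg, €240,490.04):
Base rate for W-652 is 10%.
W-652 has an FTA preferential rate, but origin Juneth is not Quenova; base rate stands.
Duty = €240,490.04 × 10% = €24,049.00.
Line 3 (D-886, Juneth, 230 kg, €7,935.00):
Base rate for D-886 is 31%.
D-886 has an FTA preferential rate, but origin Juneth is not Quenova; base rate stands.
Duty = €7,935.00 × 31% = €2,459.85.
Total = €149,337.81 + €24,049.00 + €2,459.85 = €175,846.66.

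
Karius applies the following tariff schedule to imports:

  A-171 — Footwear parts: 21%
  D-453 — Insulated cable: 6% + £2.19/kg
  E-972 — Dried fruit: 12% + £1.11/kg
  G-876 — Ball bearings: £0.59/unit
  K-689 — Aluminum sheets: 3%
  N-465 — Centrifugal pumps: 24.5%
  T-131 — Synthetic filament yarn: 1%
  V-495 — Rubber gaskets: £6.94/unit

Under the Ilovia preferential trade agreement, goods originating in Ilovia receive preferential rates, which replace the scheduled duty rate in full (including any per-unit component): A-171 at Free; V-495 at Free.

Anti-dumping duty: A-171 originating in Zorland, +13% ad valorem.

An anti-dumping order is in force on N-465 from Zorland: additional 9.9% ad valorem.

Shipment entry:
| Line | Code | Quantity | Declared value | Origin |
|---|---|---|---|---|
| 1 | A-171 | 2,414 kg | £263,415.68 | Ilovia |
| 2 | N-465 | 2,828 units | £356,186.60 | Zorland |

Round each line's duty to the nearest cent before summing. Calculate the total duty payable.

£122,528.19

Line 1 (A-171, Ilovia, 2,414 kg, £263,415.68):
Base rate for A-171 is 21%.
Origin Ilovia qualifies under the Karius–Ilovia agreement and A-171 is covered: preferential rate Free applies instead.
The additional-duty order on A-171 targets Zorland, not Ilovia; it does not apply.
Duty = £263,415.68 × 0% = £0.00.
Line 2 (N-465, Zorland, 2,828 units, £356,186.60):
Base rate for N-465 is 24.5%.
Additional duty on N-465 from Zorland: +9.9%. Applied ad valorem rate: 24.5% + 9.9% = 34.4%.
Duty = £356,186.60 × 34.4% = £122,528.19.
Total = £0.00 + £122,528.19 = £122,528.19.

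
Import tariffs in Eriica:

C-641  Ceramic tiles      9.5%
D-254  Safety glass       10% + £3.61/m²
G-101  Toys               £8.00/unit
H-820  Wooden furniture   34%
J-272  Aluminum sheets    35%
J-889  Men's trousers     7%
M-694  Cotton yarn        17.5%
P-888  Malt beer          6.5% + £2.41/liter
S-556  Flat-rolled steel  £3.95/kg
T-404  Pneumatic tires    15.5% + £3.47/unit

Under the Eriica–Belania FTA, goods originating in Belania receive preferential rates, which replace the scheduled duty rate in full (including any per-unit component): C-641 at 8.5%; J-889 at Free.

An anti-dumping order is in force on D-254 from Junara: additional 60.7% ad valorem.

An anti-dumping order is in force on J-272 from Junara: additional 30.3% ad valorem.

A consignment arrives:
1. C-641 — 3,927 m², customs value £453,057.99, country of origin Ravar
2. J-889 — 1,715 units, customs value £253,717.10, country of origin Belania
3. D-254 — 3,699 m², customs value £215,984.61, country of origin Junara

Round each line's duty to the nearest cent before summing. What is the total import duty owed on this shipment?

Line 1 (C-641, Ravar, 3,927 m², £453,057.99):
Base rate for C-641 is 9.5%.
C-641 has an FTA preferential rate, but origin Ravar is not Belania; base rate stands.
Duty = £453,057.99 × 9.5% = £43,040.51.
Line 2 (J-889, Belania, 1,715 units, £253,717.10):
Base rate for J-889 is 7%.
Origin Belania qualifies under the Eriica–Belania agreement and J-889 is covered: preferential rate Free applies instead.
Duty = £253,717.10 × 0% = £0.00.
Line 3 (D-254, Junara, 3,699 m², £215,984.61):
Base rate for D-254 is 10% + £3.61/m².
Additional duty on D-254 from Junara: +60.7%. Applied ad valorem rate: 10% + 60.7% = 70.7%.
Duty = £215,984.61 × 70.7% + 3,699 × £3.61 = £166,054.51.
Total = £43,040.51 + £0.00 + £166,054.51 = £209,095.02.

£209,095.02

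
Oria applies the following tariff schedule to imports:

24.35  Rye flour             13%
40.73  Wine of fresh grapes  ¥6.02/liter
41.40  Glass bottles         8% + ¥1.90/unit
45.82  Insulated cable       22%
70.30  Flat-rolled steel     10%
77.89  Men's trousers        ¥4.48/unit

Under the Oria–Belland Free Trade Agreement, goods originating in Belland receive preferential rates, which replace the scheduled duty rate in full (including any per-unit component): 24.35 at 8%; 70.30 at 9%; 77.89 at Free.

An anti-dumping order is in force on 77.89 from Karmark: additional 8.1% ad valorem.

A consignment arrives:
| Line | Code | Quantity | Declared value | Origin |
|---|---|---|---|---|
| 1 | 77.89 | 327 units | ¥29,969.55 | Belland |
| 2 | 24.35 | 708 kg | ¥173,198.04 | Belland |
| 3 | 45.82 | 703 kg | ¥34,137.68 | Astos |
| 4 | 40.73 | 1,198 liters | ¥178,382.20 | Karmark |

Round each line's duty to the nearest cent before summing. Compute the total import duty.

¥28,578.09

Line 1 (77.89, Belland, 327 units, ¥29,969.55):
Base rate for 77.89 is ¥4.48/unit.
Origin Belland qualifies under the Oria–Belland agreement and 77.89 is covered: preferential rate Free applies instead.
The additional-duty order on 77.89 targets Karmark, not Belland; it does not apply.
Duty = ¥29,969.55 × 0% = ¥0.00.
Line 2 (24.35, Belland, 708 kg, ¥173,198.04):
Base rate for 24.35 is 13%.
Origin Belland qualifies under the Oria–Belland agreement and 24.35 is covered: preferential rate 8% applies instead.
Duty = ¥173,198.04 × 8% = ¥13,855.84.
Line 3 (45.82, Astos, 703 kg, ¥34,137.68):
Base rate for 45.82 is 22%.
Duty = ¥34,137.68 × 22% = ¥7,510.29.
Line 4 (40.73, Karmark, 1,198 liters, ¥178,382.20):
Base rate for 40.73 is ¥6.02/liter.
Duty = 1,198 × ¥6.02 = ¥7,211.96.
Total = ¥0.00 + ¥13,855.84 + ¥7,510.29 + ¥7,211.96 = ¥28,578.09.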